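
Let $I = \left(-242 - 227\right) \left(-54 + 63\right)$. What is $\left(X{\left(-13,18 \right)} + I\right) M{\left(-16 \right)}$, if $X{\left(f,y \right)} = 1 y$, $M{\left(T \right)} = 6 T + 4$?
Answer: $386676$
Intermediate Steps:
$M{\left(T \right)} = 4 + 6 T$
$X{\left(f,y \right)} = y$
$I = -4221$ ($I = \left(-469\right) 9 = -4221$)
$\left(X{\left(-13,18 \right)} + I\right) M{\left(-16 \right)} = \left(18 - 4221\right) \left(4 + 6 \left(-16\right)\right) = - 4203 \left(4 - 96\right) = \left(-4203\right) \left(-92\right) = 386676$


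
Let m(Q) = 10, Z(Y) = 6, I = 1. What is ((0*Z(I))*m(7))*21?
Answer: 0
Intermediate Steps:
((0*Z(I))*m(7))*21 = ((0*6)*10)*21 = (0*10)*21 = 0*21 = 0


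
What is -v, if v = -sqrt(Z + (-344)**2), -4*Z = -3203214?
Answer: sqrt(3676558)/2 ≈ 958.72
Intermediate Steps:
Z = 1601607/2 (Z = -1/4*(-3203214) = 1601607/2 ≈ 8.0080e+5)
v = -sqrt(3676558)/2 (v = -sqrt(1601607/2 + (-344)**2) = -sqrt(1601607/2 + 118336) = -sqrt(1838279/2) = -sqrt(3676558)/2 ≈ -958.72)
-v = -(-1)*sqrt(3676558)/2 = sqrt(3676558)/2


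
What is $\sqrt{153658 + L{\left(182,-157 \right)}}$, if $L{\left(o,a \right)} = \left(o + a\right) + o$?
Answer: $\sqrt{153865} \approx 392.26$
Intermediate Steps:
$L{\left(o,a \right)} = a + 2 o$ ($L{\left(o,a \right)} = \left(a + o\right) + o = a + 2 o$)
$\sqrt{153658 + L{\left(182,-157 \right)}} = \sqrt{153658 + \left(-157 + 2 \cdot 182\right)} = \sqrt{153658 + \left(-157 + 364\right)} = \sqrt{153658 + 207} = \sqrt{153865}$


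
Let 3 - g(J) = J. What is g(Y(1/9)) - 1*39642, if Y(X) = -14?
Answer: -39625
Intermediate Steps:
g(J) = 3 - J
g(Y(1/9)) - 1*39642 = (3 - 1*(-14)) - 1*39642 = (3 + 14) - 39642 = 17 - 39642 = -39625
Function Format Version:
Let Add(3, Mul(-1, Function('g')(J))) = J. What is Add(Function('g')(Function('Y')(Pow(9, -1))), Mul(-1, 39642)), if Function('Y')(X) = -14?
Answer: -39625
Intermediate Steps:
Function('g')(J) = Add(3, Mul(-1, J))
Add(Function('g')(Function('Y')(Pow(9, -1))), Mul(-1, 39642)) = Add(Add(3, Mul(-1, -14)), Mul(-1, 39642)) = Add(Add(3, 14), -39642) = Add(17, -39642) = -39625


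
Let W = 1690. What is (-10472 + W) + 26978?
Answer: 18196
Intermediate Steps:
(-10472 + W) + 26978 = (-10472 + 1690) + 26978 = -8782 + 26978 = 18196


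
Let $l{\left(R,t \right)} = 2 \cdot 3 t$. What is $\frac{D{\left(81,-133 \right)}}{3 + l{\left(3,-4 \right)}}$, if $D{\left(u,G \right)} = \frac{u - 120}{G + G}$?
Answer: $- \frac{13}{1862} \approx -0.0069817$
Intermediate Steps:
$D{\left(u,G \right)} = \frac{-120 + u}{2 G}$
$l{\left(R,t \right)} = 6 t$
$\frac{D{\left(81,-133 \right)}}{3 + l{\left(3,-4 \right)}} = \frac{\frac{1}{2} \frac{1}{-133} \left(-120 + 81\right)}{3 + 6 \left(-4\right)} = \frac{\frac{1}{2} \left(- \frac{1}{133}\right) \left(-39\right)}{3 - 24} = \frac{39}{266 \left(-21\right)} = \frac{39}{266} \left(- \frac{1}{21}\right) = - \frac{13}{1862}$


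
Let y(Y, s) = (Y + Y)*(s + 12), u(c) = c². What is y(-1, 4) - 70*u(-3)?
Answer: -662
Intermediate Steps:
y(Y, s) = 2*Y*(12 + s) (y(Y, s) = (2*Y)*(12 + s) = 2*Y*(12 + s))
y(-1, 4) - 70*u(-3) = 2*(-1)*(12 + 4) - 70*(-3)² = 2*(-1)*16 - 70*9 = -32 - 630 = -662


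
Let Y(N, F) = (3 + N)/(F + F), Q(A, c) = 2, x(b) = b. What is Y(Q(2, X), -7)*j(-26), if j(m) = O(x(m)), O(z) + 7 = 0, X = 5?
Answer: 5/2 ≈ 2.5000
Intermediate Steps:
O(z) = -7 (O(z) = -7 + 0 = -7)
j(m) = -7
Y(N, F) = (3 + N)/(2*F) (Y(N, F) = (3 + N)/((2*F)) = (3 + N)*(1/(2*F)) = (3 + N)/(2*F))
Y(Q(2, X), -7)*j(-26) = ((½)*(3 + 2)/(-7))*(-7) = ((½)*(-⅐)*5)*(-7) = -5/14*(-7) = 5/2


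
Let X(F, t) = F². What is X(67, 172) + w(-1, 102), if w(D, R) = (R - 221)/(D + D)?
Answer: 9097/2 ≈ 4548.5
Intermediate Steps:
w(D, R) = (-221 + R)/(2*D) (w(D, R) = (-221 + R)/((2*D)) = (-221 + R)*(1/(2*D)) = (-221 + R)/(2*D))
X(67, 172) + w(-1, 102) = 67² + (½)*(-221 + 102)/(-1) = 4489 + (½)*(-1)*(-119) = 4489 + 119/2 = 9097/2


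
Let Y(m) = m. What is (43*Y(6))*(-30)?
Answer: -7740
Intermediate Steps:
(43*Y(6))*(-30) = (43*6)*(-30) = 258*(-30) = -7740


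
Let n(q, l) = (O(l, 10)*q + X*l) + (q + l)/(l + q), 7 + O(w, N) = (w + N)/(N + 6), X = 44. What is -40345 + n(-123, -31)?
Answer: -650969/16 ≈ -40686.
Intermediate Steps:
O(w, N) = -7 + (N + w)/(6 + N) (O(w, N) = -7 + (w + N)/(N + 6) = -7 + (N + w)/(6 + N))
n(q, l) = 1 + 44*l + q*(-51/8 + l/16) (n(q, l) = (((-42 + l - 6*10)/(6 + 10))*q + 44*l) + (q + l)/(l + q) = (((-42 + l - 60)/16)*q + 44*l) + (l + q)/(l + q) = (((-102 + l)/16)*q + 44*l) + 1 = ((-51/8 + l/16)*q + 44*l) + 1 = (q*(-51/8 + l/16) + 44*l) + 1 = (44*l + q*(-51/8 + l/16)) + 1 = 1 + 44*l + q*(-51/8 + l/16))
-40345 + n(-123, -31) = -40345 + (1 + 44*(-31) + (1/16)*(-123)*(-102 - 31)) = -40345 + (1 - 1364 + (1/16)*(-123)*(-133)) = -40345 + (1 - 1364 + 16359/16) = -40345 - 5449/16 = -650969/16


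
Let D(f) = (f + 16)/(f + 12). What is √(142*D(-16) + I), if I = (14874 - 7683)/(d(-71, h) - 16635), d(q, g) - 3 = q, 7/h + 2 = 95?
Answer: 3*I*√13345697/16703 ≈ 0.65614*I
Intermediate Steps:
h = 7/93 (h = 7/(-2 + 95) = 7/93 ≈ 0.075269)
d(q, g) = 3 + q
D(f) = (16 + f)/(12 + f)
I = -7191/16703 (I = (14874 - 7683)/((3 - 71) - 16635) = 7191/(-68 - 16635) = 7191/(-16703) = 7191*(-1/16703) = -7191/16703 ≈ -0.43052)
√(142*D(-16) + I) = √(142*((16 - 16)/(12 - 16)) - 7191/16703) = √(142*(0/(-4)) - 7191/16703) = √(142*(-¼*0) - 7191/16703) = √(142*0 - 7191/16703) = √(0 - 7191/16703) = √(-7191/16703) = 3*I*√13345697/16703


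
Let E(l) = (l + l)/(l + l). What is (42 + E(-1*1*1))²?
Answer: 1849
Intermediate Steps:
E(l) = 1 (E(l) = (2*l)/((2*l)) = (2*l)*(1/(2*l)) = 1)
(42 + E(-1*1*1))² = (42 + 1)² = 43² = 1849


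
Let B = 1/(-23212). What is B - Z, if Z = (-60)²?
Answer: -83563201/23212 ≈ -3600.0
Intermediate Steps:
B = -1/23212 ≈ -4.3081e-5
Z = 3600
B - Z = -1/23212 - 1*3600 = -1/23212 - 3600 = -83563201/23212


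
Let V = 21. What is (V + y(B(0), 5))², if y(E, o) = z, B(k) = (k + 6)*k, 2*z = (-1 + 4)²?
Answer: 2601/4 ≈ 650.25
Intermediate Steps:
z = 9/2 (z = (-1 + 4)²/2 = (½)*3² = (½)*9 = 9/2 ≈ 4.5000)
B(k) = k*(6 + k) (B(k) = (6 + k)*k = k*(6 + k))
y(E, o) = 9/2
(V + y(B(0), 5))² = (21 + 9/2)² = (51/2)² = 2601/4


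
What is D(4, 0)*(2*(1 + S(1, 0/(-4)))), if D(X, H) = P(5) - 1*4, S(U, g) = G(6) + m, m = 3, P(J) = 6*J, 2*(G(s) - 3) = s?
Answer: 520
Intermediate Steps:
G(s) = 3 + s/2
S(U, g) = 9 (S(U, g) = (3 + (1/2)*6) + 3 = (3 + 3) + 3 = 6 + 3 = 9)
D(X, H) = 26 (D(X, H) = 6*5 - 1*4 = 30 - 4 = 26)
D(4, 0)*(2*(1 + S(1, 0/(-4)))) = 26*(2*(1 + 9)) = 26*(2*10) = 26*20 = 520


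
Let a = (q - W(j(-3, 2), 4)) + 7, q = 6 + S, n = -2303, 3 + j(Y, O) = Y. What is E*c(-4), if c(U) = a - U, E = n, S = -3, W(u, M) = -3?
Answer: -39151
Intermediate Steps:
j(Y, O) = -3 + Y
q = 3 (q = 6 - 3 = 3)
E = -2303
a = 13 (a = (3 - 1*(-3)) + 7 = (3 + 3) + 7 = 6 + 7 = 13)
c(U) = 13 - U
E*c(-4) = -2303*(13 - 1*(-4)) = -2303*(13 + 4) = -2303*17 = -39151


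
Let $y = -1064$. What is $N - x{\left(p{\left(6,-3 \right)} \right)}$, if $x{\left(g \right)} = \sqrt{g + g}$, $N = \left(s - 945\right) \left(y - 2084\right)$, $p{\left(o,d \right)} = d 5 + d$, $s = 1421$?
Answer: $-1498448 - 6 i \approx -1.4984 \cdot 10^{6} - 6.0 i$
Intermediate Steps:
$p{\left(o,d \right)} = 6 d$ ($p{\left(o,d \right)} = 5 d + d = 6 d$)
$N = -1498448$ ($N = \left(1421 - 945\right) \left(-1064 - 2084\right) = 476 \left(-3148\right) = -1498448$)
$x{\left(g \right)} = \sqrt{2} \sqrt{g}$ ($x{\left(g \right)} = \sqrt{2 g} = \sqrt{2} \sqrt{g}$)
$N - x{\left(p{\left(6,-3 \right)} \right)} = -1498448 - \sqrt{2} \sqrt{6 \left(-3\right)} = -1498448 - \sqrt{2} \sqrt{-18} = -1498448 - \sqrt{2} \cdot 3 i \sqrt{2} = -1498448 - 6 i$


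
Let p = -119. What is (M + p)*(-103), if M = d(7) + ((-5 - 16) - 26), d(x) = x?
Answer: 16377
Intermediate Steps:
M = -40 (M = 7 + ((-5 - 16) - 26) = 7 + (-21 - 26) = 7 - 47 = -40)
(M + p)*(-103) = (-40 - 119)*(-103) = -159*(-103) = 16377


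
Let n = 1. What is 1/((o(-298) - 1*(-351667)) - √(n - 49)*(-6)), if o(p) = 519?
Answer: 176093/62017490162 - 6*I*√3/31008745081 ≈ 2.8394e-6 - 3.3514e-10*I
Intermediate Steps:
1/((o(-298) - 1*(-351667)) - √(n - 49)*(-6)) = 1/((519 - 1*(-351667)) - √(1 - 49)*(-6)) = 1/((519 + 351667) - √(-48)*(-6)) = 1/(352186 - 4*I*√3*(-6)) = 1/(352186 + 24*I*√3)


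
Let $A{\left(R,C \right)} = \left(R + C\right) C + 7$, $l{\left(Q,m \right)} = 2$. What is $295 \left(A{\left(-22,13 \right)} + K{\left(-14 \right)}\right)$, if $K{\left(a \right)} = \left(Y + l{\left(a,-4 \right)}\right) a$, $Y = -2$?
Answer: $-32450$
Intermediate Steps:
$A{\left(R,C \right)} = 7 + C \left(C + R\right)$ ($A{\left(R,C \right)} = \left(C + R\right) C + 7 = C \left(C + R\right) + 7 = 7 + C \left(C + R\right)$)
$K{\left(a \right)} = 0$ ($K{\left(a \right)} = \left(-2 + 2\right) a = 0 a = 0$)
$295 \left(A{\left(-22,13 \right)} + K{\left(-14 \right)}\right) = 295 \left(\left(7 + 13^{2} + 13 \left(-22\right)\right) + 0\right) = 295 \left(\left(7 + 169 - 286\right) + 0\right) = 295 \left(-110 + 0\right) = 295 \left(-110\right) = -32450$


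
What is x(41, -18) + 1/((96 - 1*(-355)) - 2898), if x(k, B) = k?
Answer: 100326/2447 ≈ 41.000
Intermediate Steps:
x(41, -18) + 1/((96 - 1*(-355)) - 2898) = 41 + 1/((96 - 1*(-355)) - 2898) = 41 + 1/((96 + 355) - 2898) = 41 + 1/(451 - 2898) = 41 + 1/(-2447) = 41 - 1/2447 = 100326/2447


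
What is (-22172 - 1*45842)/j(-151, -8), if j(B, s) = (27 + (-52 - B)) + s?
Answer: -34007/59 ≈ -576.39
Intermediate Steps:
j(B, s) = -25 + s - B (j(B, s) = (-25 - B) + s = -25 + s - B)
(-22172 - 1*45842)/j(-151, -8) = (-22172 - 1*45842)/(-25 - 8 - 1*(-151)) = (-22172 - 45842)/(-25 - 8 + 151) = -68014/118 = -68014*1/118 = -34007/59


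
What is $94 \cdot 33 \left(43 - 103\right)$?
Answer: $-186120$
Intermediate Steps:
$94 \cdot 33 \left(43 - 103\right) = 3102 \left(43 - 103\right) = 3102 \left(-60\right) = -186120$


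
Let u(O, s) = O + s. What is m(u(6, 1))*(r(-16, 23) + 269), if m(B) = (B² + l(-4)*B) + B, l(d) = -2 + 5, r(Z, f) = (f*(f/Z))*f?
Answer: -605451/16 ≈ -37841.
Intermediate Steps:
r(Z, f) = f³/Z (r(Z, f) = (f²/Z)*f = f³/Z)
l(d) = 3
m(B) = B² + 4*B (m(B) = (B² + 3*B) + B = B² + 4*B)
m(u(6, 1))*(r(-16, 23) + 269) = ((6 + 1)*(4 + (6 + 1)))*(23³/(-16) + 269) = (7*(4 + 7))*(-1/16*12167 + 269) = (7*11)*(-12167/16 + 269) = 77*(-7863/16) = -605451/16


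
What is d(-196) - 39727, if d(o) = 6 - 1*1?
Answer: -39722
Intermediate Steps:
d(o) = 5 (d(o) = 6 - 1 = 5)
d(-196) - 39727 = 5 - 39727 = -39722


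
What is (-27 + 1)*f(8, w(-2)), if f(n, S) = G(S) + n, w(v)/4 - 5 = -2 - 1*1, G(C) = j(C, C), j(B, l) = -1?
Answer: -182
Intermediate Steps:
G(C) = -1
w(v) = 8 (w(v) = 20 + 4*(-2 - 1*1) = 20 + 4*(-2 - 1) = 20 + 4*(-3) = 20 - 12 = 8)
f(n, S) = -1 + n
(-27 + 1)*f(8, w(-2)) = (-27 + 1)*(-1 + 8) = -26*7 = -182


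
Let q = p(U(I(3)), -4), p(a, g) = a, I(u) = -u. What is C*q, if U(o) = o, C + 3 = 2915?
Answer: -8736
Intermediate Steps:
C = 2912 (C = -3 + 2915 = 2912)
q = -3 (q = -1*3 = -3)
C*q = 2912*(-3) = -8736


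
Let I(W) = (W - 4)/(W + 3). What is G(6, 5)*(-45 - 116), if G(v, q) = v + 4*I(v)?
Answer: -9982/9 ≈ -1109.1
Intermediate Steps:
I(W) = (-4 + W)/(3 + W)
G(v, q) = v + 4*(-4 + v)/(3 + v) (G(v, q) = v + 4*((-4 + v)/(3 + v)) = v + 4*(-4 + v)/(3 + v))
G(6, 5)*(-45 - 116) = ((-16 + 6² + 7*6)/(3 + 6))*(-45 - 116) = ((-16 + 36 + 42)/9)*(-161) = ((⅑)*62)*(-161) = (62/9)*(-161) = -9982/9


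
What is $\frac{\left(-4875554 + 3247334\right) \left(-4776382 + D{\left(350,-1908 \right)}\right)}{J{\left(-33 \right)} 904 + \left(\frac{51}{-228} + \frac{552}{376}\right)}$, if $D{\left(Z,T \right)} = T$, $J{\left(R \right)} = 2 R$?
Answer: $- \frac{27790543432053600}{213115363} \approx -1.304 \cdot 10^{8}$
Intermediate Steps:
$\frac{\left(-4875554 + 3247334\right) \left(-4776382 + D{\left(350,-1908 \right)}\right)}{J{\left(-33 \right)} 904 + \left(\frac{51}{-228} + \frac{552}{376}\right)} = \frac{\left(-4875554 + 3247334\right) \left(-4776382 - 1908\right)}{2 \left(-33\right) 904 + \left(\frac{51}{-228} + \frac{552}{376}\right)} = \frac{\left(-1628220\right) \left(-4778290\right)}{\left(-66\right) 904 + \left(51 \left(- \frac{1}{228}\right) + 552 \cdot \frac{1}{376}\right)} = \frac{7780107343800}{-59664 + \left(- \frac{17}{76} + \frac{69}{47}\right)} = \frac{7780107343800}{-59664 + \frac{4445}{3572}} = \frac{7780107343800}{- \frac{213115363}{3572}} = 7780107343800 \left(- \frac{3572}{213115363}\right) = - \frac{27790543432053600}{213115363}$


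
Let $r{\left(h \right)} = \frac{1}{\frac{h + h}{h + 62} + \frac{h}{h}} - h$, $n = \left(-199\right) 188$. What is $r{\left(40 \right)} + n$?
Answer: $- \frac{3408081}{91} \approx -37451.0$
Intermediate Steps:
$n = -37412$
$r{\left(h \right)} = \frac{1}{1 + \frac{2 h}{62 + h}} - h$ ($r{\left(h \right)} = \frac{1}{\frac{2 h}{62 + h} + 1} - h = \frac{1}{1 + \frac{2 h}{62 + h}} - h$)
$r{\left(40 \right)} + n = \frac{62 - 2440 - 3 \cdot 40^{2}}{62 + 3 \cdot 40} - 37412 = \frac{62 - 2440 - 4800}{62 + 120} - 37412 = \frac{62 - 2440 - 4800}{182} - 37412 = \frac{1}{182} \left(-7178\right) - 37412 = - \frac{3589}{91} - 37412 = - \frac{3408081}{91}$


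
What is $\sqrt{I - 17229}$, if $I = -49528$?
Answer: $i \sqrt{66757} \approx 258.37 i$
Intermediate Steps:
$\sqrt{I - 17229} = \sqrt{-49528 - 17229} = \sqrt{-66757} = i \sqrt{66757}$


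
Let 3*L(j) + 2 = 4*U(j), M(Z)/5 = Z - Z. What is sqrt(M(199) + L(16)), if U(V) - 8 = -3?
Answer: sqrt(6) ≈ 2.4495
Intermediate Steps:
U(V) = 5 (U(V) = 8 - 3 = 5)
M(Z) = 0 (M(Z) = 5*(Z - Z) = 5*0 = 0)
L(j) = 6 (L(j) = -2/3 + (4*5)/3 = -2/3 + (1/3)*20 = -2/3 + 20/3 = 6)
sqrt(M(199) + L(16)) = sqrt(0 + 6) = sqrt(6)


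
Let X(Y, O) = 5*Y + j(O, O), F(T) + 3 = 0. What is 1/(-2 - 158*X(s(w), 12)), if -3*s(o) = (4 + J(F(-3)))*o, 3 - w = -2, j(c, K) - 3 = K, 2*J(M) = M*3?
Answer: -3/9091 ≈ -0.00033000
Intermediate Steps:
F(T) = -3 (F(T) = -3 + 0 = -3)
J(M) = 3*M/2 (J(M) = (M*3)/2 = (3*M)/2 = 3*M/2)
j(c, K) = 3 + K
w = 5 (w = 3 - 1*(-2) = 3 + 2 = 5)
s(o) = o/6 (s(o) = -(4 + (3/2)*(-3))*o/3 = -(4 - 9/2)*o/3 = -(-1)*o/6 = o/6)
X(Y, O) = 3 + O + 5*Y (X(Y, O) = 5*Y + (3 + O) = 3 + O + 5*Y)
1/(-2 - 158*X(s(w), 12)) = 1/(-2 - 158*(3 + 12 + 5*((⅙)*5))) = 1/(-2 - 158*(3 + 12 + 5*(⅚))) = 1/(-2 - 158*(3 + 12 + 25/6)) = 1/(-2 - 158*115/6) = 1/(-2 - 9085/3) = 1/(-9091/3) = -3/9091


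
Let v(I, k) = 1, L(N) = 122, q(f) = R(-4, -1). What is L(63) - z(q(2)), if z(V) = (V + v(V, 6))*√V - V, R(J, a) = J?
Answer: 118 + 6*I ≈ 118.0 + 6.0*I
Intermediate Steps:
q(f) = -4
z(V) = -V + √V*(1 + V) (z(V) = (V + 1)*√V - V = (1 + V)*√V - V = √V*(1 + V) - V = -V + √V*(1 + V))
L(63) - z(q(2)) = 122 - (√(-4) + (-4)^(3/2) - 1*(-4)) = 122 - (2*I - 8*I + 4) = 122 - (4 - 6*I) = 122 + (-4 + 6*I) = 118 + 6*I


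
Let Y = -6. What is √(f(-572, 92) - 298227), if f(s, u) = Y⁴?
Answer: I*√296931 ≈ 544.91*I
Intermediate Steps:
f(s, u) = 1296 (f(s, u) = (-6)⁴ = 1296)
√(f(-572, 92) - 298227) = √(1296 - 298227) = √(-296931) = I*√296931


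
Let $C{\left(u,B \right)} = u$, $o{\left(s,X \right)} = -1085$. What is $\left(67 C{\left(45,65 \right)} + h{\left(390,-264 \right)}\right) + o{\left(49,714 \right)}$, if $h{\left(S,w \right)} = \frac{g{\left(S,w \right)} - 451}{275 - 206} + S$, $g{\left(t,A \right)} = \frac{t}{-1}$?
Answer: $\frac{159239}{69} \approx 2307.8$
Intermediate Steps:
$g{\left(t,A \right)} = - t$ ($g{\left(t,A \right)} = t \left(-1\right) = - t$)
$h{\left(S,w \right)} = - \frac{451}{69} + \frac{68 S}{69}$ ($h{\left(S,w \right)} = \frac{- S - 451}{275 - 206} + S = \frac{-451 - S}{69} + S = \left(-451 - S\right) \frac{1}{69} + S = \left(- \frac{451}{69} - \frac{S}{69}\right) + S = - \frac{451}{69} + \frac{68 S}{69}$)
$\left(67 C{\left(45,65 \right)} + h{\left(390,-264 \right)}\right) + o{\left(49,714 \right)} = \left(67 \cdot 45 + \left(- \frac{451}{69} + \frac{68}{69} \cdot 390\right)\right) - 1085 = \left(3015 + \left(- \frac{451}{69} + \frac{8840}{23}\right)\right) - 1085 = \left(3015 + \frac{26069}{69}\right) - 1085 = \frac{234104}{69} - 1085 = \frac{159239}{69}$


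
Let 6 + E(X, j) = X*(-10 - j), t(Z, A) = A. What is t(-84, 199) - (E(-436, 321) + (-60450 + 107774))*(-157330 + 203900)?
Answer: -8924395181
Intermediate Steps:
E(X, j) = -6 + X*(-10 - j)
t(-84, 199) - (E(-436, 321) + (-60450 + 107774))*(-157330 + 203900) = 199 - ((-6 - 10*(-436) - 1*(-436)*321) + (-60450 + 107774))*(-157330 + 203900) = 199 - ((-6 + 4360 + 139956) + 47324)*46570 = 199 - (144310 + 47324)*46570 = 199 - 191634*46570 = 199 - 1*8924395380 = 199 - 8924395380 = -8924395181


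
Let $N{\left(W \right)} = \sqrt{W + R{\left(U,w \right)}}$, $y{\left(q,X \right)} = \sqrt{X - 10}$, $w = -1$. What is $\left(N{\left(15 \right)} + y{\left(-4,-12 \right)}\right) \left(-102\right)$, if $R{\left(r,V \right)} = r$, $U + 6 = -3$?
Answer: $- 102 \sqrt{6} - 102 i \sqrt{22} \approx -249.85 - 478.42 i$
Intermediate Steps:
$U = -9$ ($U = -6 - 3 = -9$)
$y{\left(q,X \right)} = \sqrt{-10 + X}$
$N{\left(W \right)} = \sqrt{-9 + W}$ ($N{\left(W \right)} = \sqrt{W - 9} = \sqrt{-9 + W}$)
$\left(N{\left(15 \right)} + y{\left(-4,-12 \right)}\right) \left(-102\right) = \left(\sqrt{-9 + 15} + \sqrt{-10 - 12}\right) \left(-102\right) = \left(\sqrt{6} + \sqrt{-22}\right) \left(-102\right) = \left(\sqrt{6} + i \sqrt{22}\right) \left(-102\right) = - 102 \sqrt{6} - 102 i \sqrt{22}$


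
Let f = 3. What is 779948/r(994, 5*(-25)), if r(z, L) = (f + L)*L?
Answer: 389974/7625 ≈ 51.144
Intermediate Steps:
r(z, L) = L*(3 + L) (r(z, L) = (3 + L)*L = L*(3 + L))
779948/r(994, 5*(-25)) = 779948/(((5*(-25))*(3 + 5*(-25)))) = 779948/((-125*(3 - 125))) = 779948/((-125*(-122))) = 779948/15250 = 779948*(1/15250) = 389974/7625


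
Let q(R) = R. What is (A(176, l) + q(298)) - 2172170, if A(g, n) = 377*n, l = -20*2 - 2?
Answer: -2187706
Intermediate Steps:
l = -42 (l = -40 - 2 = -42)
(A(176, l) + q(298)) - 2172170 = (377*(-42) + 298) - 2172170 = (-15834 + 298) - 2172170 = -15536 - 2172170 = -2187706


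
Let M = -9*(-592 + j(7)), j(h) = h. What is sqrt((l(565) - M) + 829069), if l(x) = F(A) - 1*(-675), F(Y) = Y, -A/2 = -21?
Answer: sqrt(824521) ≈ 908.03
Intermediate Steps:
A = 42 (A = -2*(-21) = 42)
M = 5265 (M = -9*(-592 + 7) = -9*(-585) = 5265)
l(x) = 717 (l(x) = 42 - 1*(-675) = 42 + 675 = 717)
sqrt((l(565) - M) + 829069) = sqrt((717 - 1*5265) + 829069) = sqrt((717 - 5265) + 829069) = sqrt(-4548 + 829069) = sqrt(824521)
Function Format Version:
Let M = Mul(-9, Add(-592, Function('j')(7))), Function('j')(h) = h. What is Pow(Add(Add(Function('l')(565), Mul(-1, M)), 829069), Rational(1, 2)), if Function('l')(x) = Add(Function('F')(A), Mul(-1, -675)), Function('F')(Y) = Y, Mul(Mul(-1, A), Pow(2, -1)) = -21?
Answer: Pow(824521, Rational(1, 2)) ≈ 908.03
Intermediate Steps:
A = 42 (A = Mul(-2, -21) = 42)
M = 5265 (M = Mul(-9, Add(-592, 7)) = Mul(-9, -585) = 5265)
Function('l')(x) = 717 (Function('l')(x) = Add(42, Mul(-1, -675)) = Add(42, 675) = 717)
Pow(Add(Add(Function('l')(565), Mul(-1, M)), 829069), Rational(1, 2)) = Pow(Add(Add(717, Mul(-1, 5265)), 829069), Rational(1, 2)) = Pow(Add(Add(717, -5265), 829069), Rational(1, 2)) = Pow(Add(-4548, 829069), Rational(1, 2)) = Pow(824521, Rational(1, 2))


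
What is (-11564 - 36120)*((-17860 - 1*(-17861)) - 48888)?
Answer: 2331127708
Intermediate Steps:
(-11564 - 36120)*((-17860 - 1*(-17861)) - 48888) = -47684*((-17860 + 17861) - 48888) = -47684*(1 - 48888) = -47684*(-48887) = 2331127708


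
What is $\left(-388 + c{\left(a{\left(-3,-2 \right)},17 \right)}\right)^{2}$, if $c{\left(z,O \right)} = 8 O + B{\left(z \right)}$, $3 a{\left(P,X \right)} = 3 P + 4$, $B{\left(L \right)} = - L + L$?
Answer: $63504$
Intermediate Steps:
$B{\left(L \right)} = 0$
$a{\left(P,X \right)} = \frac{4}{3} + P$ ($a{\left(P,X \right)} = \frac{3 P + 4}{3} = \frac{4 + 3 P}{3} = \frac{4}{3} + P$)
$c{\left(z,O \right)} = 8 O$ ($c{\left(z,O \right)} = 8 O + 0 = 8 O$)
$\left(-388 + c{\left(a{\left(-3,-2 \right)},17 \right)}\right)^{2} = \left(-388 + 8 \cdot 17\right)^{2} = \left(-388 + 136\right)^{2} = \left(-252\right)^{2} = 63504$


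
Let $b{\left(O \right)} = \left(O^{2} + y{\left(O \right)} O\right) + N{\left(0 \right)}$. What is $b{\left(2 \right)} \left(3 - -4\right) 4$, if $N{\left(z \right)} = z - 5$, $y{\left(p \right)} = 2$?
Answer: $84$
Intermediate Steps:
$N{\left(z \right)} = -5 + z$
$b{\left(O \right)} = -5 + O^{2} + 2 O$ ($b{\left(O \right)} = \left(O^{2} + 2 O\right) + \left(-5 + 0\right) = \left(O^{2} + 2 O\right) - 5 = -5 + O^{2} + 2 O$)
$b{\left(2 \right)} \left(3 - -4\right) 4 = \left(-5 + 2^{2} + 2 \cdot 2\right) \left(3 - -4\right) 4 = \left(-5 + 4 + 4\right) \left(3 + 4\right) 4 = 3 \cdot 7 \cdot 4 = 21 \cdot 4 = 84$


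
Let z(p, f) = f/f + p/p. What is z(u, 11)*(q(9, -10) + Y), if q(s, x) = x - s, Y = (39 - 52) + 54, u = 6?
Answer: 44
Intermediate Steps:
Y = 41 (Y = -13 + 54 = 41)
z(p, f) = 2 (z(p, f) = 1 + 1 = 2)
z(u, 11)*(q(9, -10) + Y) = 2*((-10 - 1*9) + 41) = 2*((-10 - 9) + 41) = 2*(-19 + 41) = 2*22 = 44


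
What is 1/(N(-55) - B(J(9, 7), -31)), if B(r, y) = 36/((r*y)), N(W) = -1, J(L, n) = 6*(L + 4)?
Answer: -403/397 ≈ -1.0151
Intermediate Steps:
J(L, n) = 24 + 6*L (J(L, n) = 6*(4 + L) = 24 + 6*L)
B(r, y) = 36/(r*y) (B(r, y) = 36*(1/(r*y)) = 36/(r*y))
1/(N(-55) - B(J(9, 7), -31)) = 1/(-1 - 36/((24 + 6*9)*(-31))) = 1/(-1 - 36*(-1)/((24 + 54)*31)) = 1/(-1 - 36*(-1)/(78*31)) = 1/(-1 - 1*(-6/403)) = 1/(-1 + 6/403) = 1/(-397/403) = -403/397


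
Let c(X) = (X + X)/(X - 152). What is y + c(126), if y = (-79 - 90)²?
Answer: 371167/13 ≈ 28551.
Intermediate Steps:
y = 28561 (y = (-169)² = 28561)
c(X) = 2*X/(-152 + X) (c(X) = (2*X)/(-152 + X) = 2*X/(-152 + X))
y + c(126) = 28561 + 2*126/(-152 + 126) = 28561 + 2*126/(-26) = 28561 + 2*126*(-1/26) = 28561 - 126/13 = 371167/13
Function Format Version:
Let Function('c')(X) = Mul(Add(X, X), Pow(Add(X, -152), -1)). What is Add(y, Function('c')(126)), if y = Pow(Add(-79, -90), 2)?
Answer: Rational(371167, 13) ≈ 28551.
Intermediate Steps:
y = 28561 (y = Pow(-169, 2) = 28561)
Function('c')(X) = Mul(2, X, Pow(Add(-152, X), -1)) (Function('c')(X) = Mul(Mul(2, X), Pow(Add(-152, X), -1)) = Mul(2, X, Pow(Add(-152, X), -1)))
Add(y, Function('c')(126)) = Add(28561, Mul(2, 126, Pow(Add(-152, 126), -1))) = Add(28561, Mul(2, 126, Pow(-26, -1))) = Add(28561, Mul(2, 126, Rational(-1, 26))) = Add(28561, Rational(-126, 13)) = Rational(371167, 13)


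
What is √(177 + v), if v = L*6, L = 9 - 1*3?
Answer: √213 ≈ 14.595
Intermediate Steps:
L = 6 (L = 9 - 3 = 6)
v = 36 (v = 6*6 = 36)
√(177 + v) = √(177 + 36) = √213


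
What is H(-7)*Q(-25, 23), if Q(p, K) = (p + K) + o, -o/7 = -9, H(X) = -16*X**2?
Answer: -47824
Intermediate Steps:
o = 63 (o = -7*(-9) = 63)
Q(p, K) = 63 + K + p (Q(p, K) = (p + K) + 63 = (K + p) + 63 = 63 + K + p)
H(-7)*Q(-25, 23) = (-16*(-7)**2)*(63 + 23 - 25) = -16*49*61 = -784*61 = -47824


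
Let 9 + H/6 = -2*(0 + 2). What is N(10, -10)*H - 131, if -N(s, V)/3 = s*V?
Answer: -23531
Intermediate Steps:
N(s, V) = -3*V*s (N(s, V) = -3*s*V = -3*V*s)
H = -78 (H = -54 + 6*(-2*(0 + 2)) = -54 + 6*(-2*2) = -54 + 6*(-4) = -54 - 24 = -78)
N(10, -10)*H - 131 = -3*(-10)*10*(-78) - 131 = 300*(-78) - 131 = -23400 - 131 = -23531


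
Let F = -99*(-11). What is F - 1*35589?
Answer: -34500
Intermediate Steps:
F = 1089
F - 1*35589 = 1089 - 1*35589 = 1089 - 35589 = -34500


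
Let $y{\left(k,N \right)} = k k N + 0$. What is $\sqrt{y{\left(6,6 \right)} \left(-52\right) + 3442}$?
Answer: $i \sqrt{7790} \approx 88.261 i$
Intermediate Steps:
$y{\left(k,N \right)} = N k^{2}$ ($y{\left(k,N \right)} = k^{2} N + 0 = N k^{2} + 0 = N k^{2}$)
$\sqrt{y{\left(6,6 \right)} \left(-52\right) + 3442} = \sqrt{6 \cdot 6^{2} \left(-52\right) + 3442} = \sqrt{6 \cdot 36 \left(-52\right) + 3442} = \sqrt{216 \left(-52\right) + 3442} = \sqrt{-11232 + 3442} = \sqrt{-7790} = i \sqrt{7790}$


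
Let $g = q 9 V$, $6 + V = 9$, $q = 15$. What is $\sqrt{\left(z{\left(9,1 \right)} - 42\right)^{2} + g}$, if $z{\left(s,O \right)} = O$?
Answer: $\sqrt{2086} \approx 45.673$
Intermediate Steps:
$V = 3$ ($V = -6 + 9 = 3$)
$g = 405$ ($g = 15 \cdot 9 \cdot 3 = 135 \cdot 3 = 405$)
$\sqrt{\left(z{\left(9,1 \right)} - 42\right)^{2} + g} = \sqrt{\left(1 - 42\right)^{2} + 405} = \sqrt{\left(-41\right)^{2} + 405} = \sqrt{1681 + 405} = \sqrt{2086}$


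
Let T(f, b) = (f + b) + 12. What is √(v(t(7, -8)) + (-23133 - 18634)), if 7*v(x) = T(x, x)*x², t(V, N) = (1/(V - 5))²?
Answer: I*√130980962/56 ≈ 204.37*I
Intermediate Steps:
T(f, b) = 12 + b + f (T(f, b) = (b + f) + 12 = 12 + b + f)
t(V, N) = (-5 + V)⁻² (t(V, N) = (1/(-5 + V))² = (-5 + V)⁻²)
v(x) = x²*(12 + 2*x)/7 (v(x) = ((12 + x + x)*x²)/7 = ((12 + 2*x)*x²)/7 = (x²*(12 + 2*x))/7 = x²*(12 + 2*x)/7)
√(v(t(7, -8)) + (-23133 - 18634)) = √(2*((-5 + 7)⁻²)²*(6 + (-5 + 7)⁻²)/7 + (-23133 - 18634)) = √(2*(2⁻²)²*(6 + 2⁻²)/7 - 41767) = √(2*(¼)²*(6 + ¼)/7 - 41767) = √((2/7)*(1/16)*(25/4) - 41767) = √(25/224 - 41767) = √(-9355783/224) = I*√130980962/56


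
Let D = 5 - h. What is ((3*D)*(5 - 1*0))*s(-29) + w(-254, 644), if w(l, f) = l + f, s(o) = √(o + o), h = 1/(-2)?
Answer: 390 + 165*I*√58/2 ≈ 390.0 + 628.3*I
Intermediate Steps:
h = -½ ≈ -0.50000
D = 11/2 (D = 5 - 1*(-½) = 5 + ½ = 11/2 ≈ 5.5000)
s(o) = √2*√o (s(o) = √(2*o) = √2*√o)
w(l, f) = f + l
((3*D)*(5 - 1*0))*s(-29) + w(-254, 644) = ((3*(11/2))*(5 - 1*0))*(√2*√(-29)) + (644 - 254) = (33*(5 + 0)/2)*(√2*(I*√29)) + 390 = ((33/2)*5)*(I*√58) + 390 = 165*(I*√58)/2 + 390 = 165*I*√58/2 + 390 = 390 + 165*I*√58/2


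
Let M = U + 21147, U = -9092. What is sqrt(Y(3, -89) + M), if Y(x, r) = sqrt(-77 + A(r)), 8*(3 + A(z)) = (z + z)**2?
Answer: sqrt(48220 + 2*sqrt(15522))/2 ≈ 110.08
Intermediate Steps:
A(z) = -3 + z**2/2 (A(z) = -3 + (z + z)**2/8 = -3 + (2*z)**2/8 = -3 + (4*z**2)/8 = -3 + z**2/2)
Y(x, r) = sqrt(-80 + r**2/2) (Y(x, r) = sqrt(-77 + (-3 + r**2/2)) = sqrt(-80 + r**2/2))
M = 12055 (M = -9092 + 21147 = 12055)
sqrt(Y(3, -89) + M) = sqrt(sqrt(-320 + 2*(-89)**2)/2 + 12055) = sqrt(sqrt(-320 + 2*7921)/2 + 12055) = sqrt(sqrt(-320 + 15842)/2 + 12055) = sqrt(sqrt(15522)/2 + 12055) = sqrt(12055 + sqrt(15522)/2)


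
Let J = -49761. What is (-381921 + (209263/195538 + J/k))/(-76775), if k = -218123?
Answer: 16289385205749487/3274556257983850 ≈ 4.9745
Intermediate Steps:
(-381921 + (209263/195538 + J/k))/(-76775) = (-381921 + (209263/195538 - 49761/(-218123)))/(-76775) = (-381921 + (209263*(1/195538) - 49761*(-1/218123)))*(-1/76775) = (-381921 + (209263/195538 + 49761/218123))*(-1/76775) = (-381921 + 55375239767/42651335174)*(-1/76775) = -16289385205749487/42651335174*(-1/76775) = 16289385205749487/3274556257983850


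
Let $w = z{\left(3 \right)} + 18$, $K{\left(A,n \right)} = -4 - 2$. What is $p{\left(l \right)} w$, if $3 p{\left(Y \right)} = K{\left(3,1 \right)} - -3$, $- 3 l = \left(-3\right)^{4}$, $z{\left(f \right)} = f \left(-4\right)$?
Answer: $-6$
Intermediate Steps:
$K{\left(A,n \right)} = -6$
$z{\left(f \right)} = - 4 f$
$l = -27$ ($l = - \frac{\left(-3\right)^{4}}{3} = \left(- \frac{1}{3}\right) 81 = -27$)
$w = 6$ ($w = \left(-4\right) 3 + 18 = -12 + 18 = 6$)
$p{\left(Y \right)} = -1$ ($p{\left(Y \right)} = \frac{-6 - -3}{3} = \frac{-6 + 3}{3} = \frac{1}{3} \left(-3\right) = -1$)
$p{\left(l \right)} w = \left(-1\right) 6 = -6$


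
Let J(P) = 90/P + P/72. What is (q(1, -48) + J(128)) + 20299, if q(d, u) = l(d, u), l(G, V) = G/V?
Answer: 11693641/576 ≈ 20301.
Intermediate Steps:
q(d, u) = d/u
J(P) = 90/P + P/72 (J(P) = 90/P + P*(1/72) = 90/P + P/72)
(q(1, -48) + J(128)) + 20299 = (1/(-48) + (90/128 + (1/72)*128)) + 20299 = (1*(-1/48) + (90*(1/128) + 16/9)) + 20299 = (-1/48 + (45/64 + 16/9)) + 20299 = (-1/48 + 1429/576) + 20299 = 1417/576 + 20299 = 11693641/576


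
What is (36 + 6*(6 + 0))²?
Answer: 5184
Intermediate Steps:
(36 + 6*(6 + 0))² = (36 + 6*6)² = (36 + 36)² = 72² = 5184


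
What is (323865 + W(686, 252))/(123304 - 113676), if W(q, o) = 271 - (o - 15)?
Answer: 323899/9628 ≈ 33.641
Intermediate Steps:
W(q, o) = 286 - o (W(q, o) = 271 - (-15 + o) = 271 + (15 - o) = 286 - o)
(323865 + W(686, 252))/(123304 - 113676) = (323865 + (286 - 1*252))/(123304 - 113676) = (323865 + (286 - 252))/9628 = (323865 + 34)*(1/9628) = 323899*(1/9628) = 323899/9628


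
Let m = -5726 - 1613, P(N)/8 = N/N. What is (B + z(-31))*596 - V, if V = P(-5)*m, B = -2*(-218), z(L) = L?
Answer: 300092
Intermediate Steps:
P(N) = 8 (P(N) = 8*(N/N) = 8*1 = 8)
m = -7339
B = 436
V = -58712 (V = 8*(-7339) = -58712)
(B + z(-31))*596 - V = (436 - 31)*596 - 1*(-58712) = 405*596 + 58712 = 241380 + 58712 = 300092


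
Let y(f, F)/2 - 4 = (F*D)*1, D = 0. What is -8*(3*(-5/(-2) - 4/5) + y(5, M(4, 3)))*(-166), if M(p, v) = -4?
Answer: 86984/5 ≈ 17397.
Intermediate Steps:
y(f, F) = 8 (y(f, F) = 8 + 2*((F*0)*1) = 8 + 2*(0*1) = 8 + 2*0 = 8 + 0 = 8)
-8*(3*(-5/(-2) - 4/5) + y(5, M(4, 3)))*(-166) = -8*(3*(-5/(-2) - 4/5) + 8)*(-166) = -8*(3*(-5*(-½) - 4*⅕) + 8)*(-166) = -8*(3*(5/2 - ⅘) + 8)*(-166) = -8*(3*(17/10) + 8)*(-166) = -8*(51/10 + 8)*(-166) = -8*131/10*(-166) = -524/5*(-166) = 86984/5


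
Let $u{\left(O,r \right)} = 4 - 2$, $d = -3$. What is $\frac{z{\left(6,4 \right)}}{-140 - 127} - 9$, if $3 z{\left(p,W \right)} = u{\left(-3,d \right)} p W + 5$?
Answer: $- \frac{7262}{801} \approx -9.0662$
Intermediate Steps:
$u{\left(O,r \right)} = 2$ ($u{\left(O,r \right)} = 4 - 2 = 2$)
$z{\left(p,W \right)} = \frac{5}{3} + \frac{2 W p}{3}$ ($z{\left(p,W \right)} = \frac{2 p W + 5}{3} = \frac{2 W p + 5}{3} = \frac{5 + 2 W p}{3} = \frac{5}{3} + \frac{2 W p}{3}$)
$\frac{z{\left(6,4 \right)}}{-140 - 127} - 9 = \frac{\frac{5}{3} + \frac{2}{3} \cdot 4 \cdot 6}{-140 - 127} - 9 = \frac{\frac{5}{3} + 16}{-267} - 9 = \left(- \frac{1}{267}\right) \frac{53}{3} - 9 = - \frac{53}{801} - 9 = - \frac{7262}{801}$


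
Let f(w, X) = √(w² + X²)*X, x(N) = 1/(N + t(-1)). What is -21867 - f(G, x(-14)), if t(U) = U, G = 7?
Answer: -21867 + √11026/225 ≈ -21867.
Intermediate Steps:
x(N) = 1/(-1 + N) (x(N) = 1/(N - 1) = 1/(-1 + N))
f(w, X) = X*√(X² + w²) (f(w, X) = √(X² + w²)*X = X*√(X² + w²))
-21867 - f(G, x(-14)) = -21867 - √((1/(-1 - 14))² + 7²)/(-1 - 14) = -21867 - √((1/(-15))² + 49)/(-15) = -21867 - (-1)*√((-1/15)² + 49)/15 = -21867 - (-1)*√(1/225 + 49)/15 = -21867 - (-1)*√(11026/225)/15 = -21867 - (-1)*√11026/15/15 = -21867 - (-1)*√11026/225 = -21867 + √11026/225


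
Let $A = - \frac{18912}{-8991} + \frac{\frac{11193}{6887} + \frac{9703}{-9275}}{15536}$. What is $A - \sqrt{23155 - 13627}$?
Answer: $\frac{3128074720518829}{1487099272339800} - 2 \sqrt{2382} \approx -95.508$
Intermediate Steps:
$A = \frac{3128074720518829}{1487099272339800}$ ($A = \left(-18912\right) \left(- \frac{1}{8991}\right) + \left(11193 \cdot \frac{1}{6887} + 9703 \left(- \frac{1}{9275}\right)\right) \frac{1}{15536} = \frac{6304}{2997} + \left(\frac{11193}{6887} - \frac{9703}{9275}\right) \frac{1}{15536} = \frac{6304}{2997} + \frac{36990514}{63876925} \cdot \frac{1}{15536} = \frac{6304}{2997} + \frac{18495257}{496195953400} = \frac{3128074720518829}{1487099272339800} \approx 2.1035$)
$A - \sqrt{23155 - 13627} = \frac{3128074720518829}{1487099272339800} - \sqrt{23155 - 13627} = \frac{3128074720518829}{1487099272339800} - \sqrt{9528} = \frac{3128074720518829}{1487099272339800} - 2 \sqrt{2382}$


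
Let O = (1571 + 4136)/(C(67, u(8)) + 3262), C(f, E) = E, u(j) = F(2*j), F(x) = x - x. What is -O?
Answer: -5707/3262 ≈ -1.7495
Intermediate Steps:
F(x) = 0
u(j) = 0
O = 5707/3262 (O = (1571 + 4136)/(0 + 3262) = 5707/3262 ≈ 1.7495)
-O = -1*5707/3262 = -5707/3262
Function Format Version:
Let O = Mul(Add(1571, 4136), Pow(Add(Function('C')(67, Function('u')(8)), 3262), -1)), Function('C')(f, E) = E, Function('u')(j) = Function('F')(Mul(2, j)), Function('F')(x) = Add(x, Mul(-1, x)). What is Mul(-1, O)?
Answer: Rational(-5707, 3262) ≈ -1.7495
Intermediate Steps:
Function('F')(x) = 0
Function('u')(j) = 0
O = Rational(5707, 3262) (O = Mul(Add(1571, 4136), Pow(Add(0, 3262), -1)) = Mul(5707, Pow(3262, -1)) = Mul(5707, Rational(1, 3262)) = Rational(5707, 3262) ≈ 1.7495)
Mul(-1, O) = Mul(-1, Rational(5707, 3262)) = Rational(-5707, 3262)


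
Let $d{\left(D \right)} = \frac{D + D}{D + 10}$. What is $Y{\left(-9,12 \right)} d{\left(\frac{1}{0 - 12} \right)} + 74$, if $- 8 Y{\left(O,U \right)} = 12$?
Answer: $\frac{8809}{119} \approx 74.025$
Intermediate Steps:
$Y{\left(O,U \right)} = - \frac{3}{2}$ ($Y{\left(O,U \right)} = \left(- \frac{1}{8}\right) 12 = - \frac{3}{2}$)
$d{\left(D \right)} = \frac{2 D}{10 + D}$
$Y{\left(-9,12 \right)} d{\left(\frac{1}{0 - 12} \right)} + 74 = - \frac{3 \frac{2}{\left(0 - 12\right) \left(10 + \frac{1}{0 - 12}\right)}}{2} + 74 = - \frac{3 \frac{2}{\left(-12\right) \left(10 + \frac{1}{-12}\right)}}{2} + 74 = - \frac{3 \cdot 2 \left(- \frac{1}{12}\right) \frac{1}{10 - \frac{1}{12}}}{2} + 74 = - \frac{3 \cdot 2 \left(- \frac{1}{12}\right) \frac{1}{\frac{119}{12}}}{2} + 74 = - \frac{3 \cdot 2 \left(- \frac{1}{12}\right) \frac{12}{119}}{2} + 74 = \left(- \frac{3}{2}\right) \left(- \frac{2}{119}\right) + 74 = \frac{3}{119} + 74 = \frac{8809}{119}$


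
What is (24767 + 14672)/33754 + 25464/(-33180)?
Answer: 5346121/13332830 ≈ 0.40097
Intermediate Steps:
(24767 + 14672)/33754 + 25464/(-33180) = 39439*(1/33754) + 25464*(-1/33180) = 39439/33754 - 2122/2765 = 5346121/13332830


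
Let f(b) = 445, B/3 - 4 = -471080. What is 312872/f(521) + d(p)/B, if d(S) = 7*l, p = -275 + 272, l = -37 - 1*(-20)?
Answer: 442159523771/628886460 ≈ 703.08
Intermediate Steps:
B = -1413228 (B = 12 + 3*(-471080) = 12 - 1413240 = -1413228)
l = -17 (l = -37 + 20 = -17)
p = -3
d(S) = -119 (d(S) = 7*(-17) = -119)
312872/f(521) + d(p)/B = 312872/445 - 119/(-1413228) = 312872*(1/445) - 119*(-1/1413228) = 312872/445 + 119/1413228 = 442159523771/628886460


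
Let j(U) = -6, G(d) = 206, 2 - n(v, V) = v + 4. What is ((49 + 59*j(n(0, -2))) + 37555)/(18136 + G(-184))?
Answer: 18625/9171 ≈ 2.0309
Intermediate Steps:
n(v, V) = -2 - v (n(v, V) = 2 - (v + 4) = 2 - (4 + v) = 2 + (-4 - v) = -2 - v)
((49 + 59*j(n(0, -2))) + 37555)/(18136 + G(-184)) = ((49 + 59*(-6)) + 37555)/(18136 + 206) = ((49 - 354) + 37555)/18342 = (-305 + 37555)*(1/18342) = 37250*(1/18342) = 18625/9171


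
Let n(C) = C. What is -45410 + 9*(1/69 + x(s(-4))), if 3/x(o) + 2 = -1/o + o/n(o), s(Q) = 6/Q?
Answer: -1046290/23 ≈ -45491.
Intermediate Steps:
x(o) = 3/(-1 - 1/o) (x(o) = 3/(-2 + (-1/o + o/o)) = 3/(-2 + (-1/o + 1)) = 3/(-2 + (1 - 1/o)) = 3/(-1 - 1/o))
-45410 + 9*(1/69 + x(s(-4))) = -45410 + 9*(1/69 - 3*6/(-4)/(1 + 6/(-4))) = -45410 + 9*(1/69 - 3*6*(-1/4)/(1 + 6*(-1/4))) = -45410 + 9*(1/69 - 3*(-3/2)/(1 - 3/2)) = -45410 + 9*(1/69 - 3*(-3/2)/(-1/2)) = -45410 + 9*(1/69 - 3*(-3/2)*(-2)) = -45410 + 9*(1/69 - 9) = -45410 + 9*(-620/69) = -45410 - 1860/23 = -1046290/23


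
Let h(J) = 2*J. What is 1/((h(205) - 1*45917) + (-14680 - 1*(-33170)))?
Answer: -1/27017 ≈ -3.7014e-5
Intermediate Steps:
1/((h(205) - 1*45917) + (-14680 - 1*(-33170))) = 1/((2*205 - 1*45917) + (-14680 - 1*(-33170))) = 1/((410 - 45917) + (-14680 + 33170)) = 1/(-45507 + 18490) = 1/(-27017) = -1/27017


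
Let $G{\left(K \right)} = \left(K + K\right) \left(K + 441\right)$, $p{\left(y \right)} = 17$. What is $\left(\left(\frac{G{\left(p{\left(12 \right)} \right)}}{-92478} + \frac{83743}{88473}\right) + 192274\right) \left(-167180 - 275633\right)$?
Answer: $- \frac{1507821349747728071}{17709537} \approx -8.5142 \cdot 10^{10}$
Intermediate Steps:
$G{\left(K \right)} = 2 K \left(441 + K\right)$
$\left(\left(\frac{G{\left(p{\left(12 \right)} \right)}}{-92478} + \frac{83743}{88473}\right) + 192274\right) \left(-167180 - 275633\right) = \left(\left(\frac{2 \cdot 17 \left(441 + 17\right)}{-92478} + \frac{83743}{88473}\right) + 192274\right) \left(-167180 - 275633\right) = \left(\left(2 \cdot 17 \cdot 458 \left(- \frac{1}{92478}\right) + 83743 \cdot \frac{1}{88473}\right) + 192274\right) \left(-442813\right) = \left(\left(15572 \left(- \frac{1}{92478}\right) + \frac{7613}{8043}\right) + 192274\right) \left(-442813\right) = \left(\left(- \frac{7786}{46239} + \frac{7613}{8043}\right) + 192274\right) \left(-442813\right) = \left(\frac{96464903}{123966759} + 192274\right) \left(-442813\right) = \frac{23835681084869}{123966759} \left(-442813\right) = - \frac{1507821349747728071}{17709537}$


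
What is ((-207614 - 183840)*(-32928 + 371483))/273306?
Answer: -66264354485/136653 ≈ -4.8491e+5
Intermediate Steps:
((-207614 - 183840)*(-32928 + 371483))/273306 = -391454*338555*(1/273306) = -132528708970*1/273306 = -66264354485/136653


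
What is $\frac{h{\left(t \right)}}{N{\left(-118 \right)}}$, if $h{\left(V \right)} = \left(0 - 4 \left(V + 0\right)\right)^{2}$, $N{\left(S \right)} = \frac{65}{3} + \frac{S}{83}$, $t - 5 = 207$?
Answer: $\frac{179056896}{5041} \approx 35520.0$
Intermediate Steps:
$t = 212$ ($t = 5 + 207 = 212$)
$N{\left(S \right)} = \frac{65}{3} + \frac{S}{83}$ ($N{\left(S \right)} = 65 \cdot \frac{1}{3} + S \frac{1}{83} = \frac{65}{3} + \frac{S}{83}$)
$h{\left(V \right)} = 16 V^{2}$ ($h{\left(V \right)} = \left(0 - 4 V\right)^{2} = \left(- 4 V\right)^{2} = 16 V^{2}$)
$\frac{h{\left(t \right)}}{N{\left(-118 \right)}} = \frac{16 \cdot 212^{2}}{\frac{65}{3} + \frac{1}{83} \left(-118\right)} = \frac{16 \cdot 44944}{\frac{65}{3} - \frac{118}{83}} = \frac{719104}{\frac{5041}{249}} = 719104 \cdot \frac{249}{5041} = \frac{179056896}{5041}$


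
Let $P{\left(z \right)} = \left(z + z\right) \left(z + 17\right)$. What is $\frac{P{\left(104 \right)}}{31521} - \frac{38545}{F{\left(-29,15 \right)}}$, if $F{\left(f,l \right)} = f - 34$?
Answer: $\frac{57931549}{94563} \approx 612.62$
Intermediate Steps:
$F{\left(f,l \right)} = -34 + f$
$P{\left(z \right)} = 2 z \left(17 + z\right)$
$\frac{P{\left(104 \right)}}{31521} - \frac{38545}{F{\left(-29,15 \right)}} = \frac{2 \cdot 104 \left(17 + 104\right)}{31521} - \frac{38545}{-34 - 29} = 2 \cdot 104 \cdot 121 \cdot \frac{1}{31521} - \frac{38545}{-63} = 25168 \cdot \frac{1}{31521} - - \frac{38545}{63} = \frac{25168}{31521} + \frac{38545}{63} = \frac{57931549}{94563}$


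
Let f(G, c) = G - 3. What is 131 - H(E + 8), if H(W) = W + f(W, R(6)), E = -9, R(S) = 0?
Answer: 136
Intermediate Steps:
f(G, c) = -3 + G
H(W) = -3 + 2*W (H(W) = W + (-3 + W) = -3 + 2*W)
131 - H(E + 8) = 131 - (-3 + 2*(-9 + 8)) = 131 - (-3 + 2*(-1)) = 131 - (-3 - 2) = 131 - 1*(-5) = 131 + 5 = 136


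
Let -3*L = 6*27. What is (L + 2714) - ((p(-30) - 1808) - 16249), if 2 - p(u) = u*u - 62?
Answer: 21553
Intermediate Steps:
p(u) = 64 - u**2 (p(u) = 2 - (u*u - 62) = 2 - (u**2 - 62) = 2 - (-62 + u**2) = 2 + (62 - u**2) = 64 - u**2)
L = -54 (L = -2*27 = -1/3*162 = -54)
(L + 2714) - ((p(-30) - 1808) - 16249) = (-54 + 2714) - (((64 - 1*(-30)**2) - 1808) - 16249) = 2660 - (((64 - 1*900) - 1808) - 16249) = 2660 - (((64 - 900) - 1808) - 16249) = 2660 - ((-836 - 1808) - 16249) = 2660 - (-2644 - 16249) = 2660 - 1*(-18893) = 2660 + 18893 = 21553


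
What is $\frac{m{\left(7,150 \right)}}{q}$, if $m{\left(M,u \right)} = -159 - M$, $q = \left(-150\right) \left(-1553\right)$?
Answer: $- \frac{83}{116475} \approx -0.0007126$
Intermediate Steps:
$q = 232950$
$\frac{m{\left(7,150 \right)}}{q} = \frac{-159 - 7}{232950} = \left(-159 - 7\right) \frac{1}{232950} = \left(-166\right) \frac{1}{232950} = - \frac{83}{116475}$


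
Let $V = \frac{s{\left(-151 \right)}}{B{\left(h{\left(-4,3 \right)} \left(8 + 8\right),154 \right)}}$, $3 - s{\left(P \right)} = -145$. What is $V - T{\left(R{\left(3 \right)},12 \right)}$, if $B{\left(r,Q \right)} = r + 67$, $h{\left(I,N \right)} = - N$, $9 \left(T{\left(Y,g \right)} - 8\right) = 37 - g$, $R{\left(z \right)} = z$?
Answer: $- \frac{511}{171} \approx -2.9883$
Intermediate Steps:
$T{\left(Y,g \right)} = \frac{109}{9} - \frac{g}{9}$ ($T{\left(Y,g \right)} = 8 + \frac{37 - g}{9} = 8 - \left(- \frac{37}{9} + \frac{g}{9}\right) = \frac{109}{9} - \frac{g}{9}$)
$s{\left(P \right)} = 148$ ($s{\left(P \right)} = 3 - -145 = 3 + 145 = 148$)
$B{\left(r,Q \right)} = 67 + r$
$V = \frac{148}{19}$ ($V = \frac{148}{67 + \left(-1\right) 3 \left(8 + 8\right)} = \frac{148}{67 - 48} = \frac{148}{19} \approx 7.7895$)
$V - T{\left(R{\left(3 \right)},12 \right)} = \frac{148}{19} - \left(\frac{109}{9} - \frac{4}{3}\right) = \frac{148}{19} - \frac{97}{9} = - \frac{511}{171}$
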